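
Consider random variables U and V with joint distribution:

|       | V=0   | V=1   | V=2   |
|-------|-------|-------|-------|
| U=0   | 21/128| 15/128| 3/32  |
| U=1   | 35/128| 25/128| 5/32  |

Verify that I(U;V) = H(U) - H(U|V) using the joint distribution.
Left side, from I(U;V) = H(U) + H(V) - H(U,V):
Marginal P(U) (row sums):
  P(U=0) = 21/128 + 15/128 + 3/32 = 3/8
  P(U=1) = 35/128 + 25/128 + 5/32 = 5/8
Marginal P(V) (column sums):
  P(V=0) = 21/128 + 35/128 = 7/16
  P(V=1) = 15/128 + 25/128 = 5/16
  P(V=2) = 3/32 + 5/32 = 1/4

H(U) = -[(3/8)·log₂(3/8) + (5/8)·log₂(5/8)]
  = 0.5306 + 0.4238
  = 0.9544 bits
H(V) = -[(7/16)·log₂(7/16) + (5/16)·log₂(5/16) + (1/4)·log₂(1/4)]
  = 0.5218 + 0.5244 + 0.5000
  = 1.5462 bits
H(U,V) = -[(21/128)·log₂(21/128) + (15/128)·log₂(15/128) + (3/32)·log₂(3/32) + (35/128)·log₂(35/128) + (25/128)·log₂(25/128) + (5/32)·log₂(5/32)]
  = 0.4278 + 0.3625 + 0.3202 + 0.5115 + 0.4602 + 0.4184
  = 2.5006 bits

I(U;V) = H(U) + H(V) - H(U,V)
  = 0.9544 + 1.5462 - 2.5006
  = 0.0000 bits

Right side, with H(U|V) computed directly from the conditional probabilities:
H(U|V) = -Σ P(U,V)·log₂ P(U|V), where P(U|V) = P(U,V) / P(V)
  (U=0,V=0): P(U|V) = (21/128)/(7/16) = 3/8;  -(21/128)·log₂(3/8) = 0.2322
  (U=0,V=1): P(U|V) = (15/128)/(5/16) = 3/8;  -(15/128)·log₂(3/8) = 0.1658
  (U=0,V=2): P(U|V) = (3/32)/(1/4) = 3/8;  -(3/32)·log₂(3/8) = 0.1327
  (U=1,V=0): P(U|V) = (35/128)/(7/16) = 5/8;  -(35/128)·log₂(5/8) = 0.1854
  (U=1,V=1): P(U|V) = (25/128)/(5/16) = 5/8;  -(25/128)·log₂(5/8) = 0.1324
  (U=1,V=2): P(U|V) = (5/32)/(1/4) = 5/8;  -(5/32)·log₂(5/8) = 0.1059
H(U|V) = 0.2322 + 0.1658 + 0.1327 + 0.1854 + 0.1324 + 0.1059
  = 0.9544 bits
H(U) - H(U|V) = 0.9544 - 0.9544 = 0.0000 bits

Both sides equal 0.0000 bits, so I(U;V) = H(U) - H(U|V) ✓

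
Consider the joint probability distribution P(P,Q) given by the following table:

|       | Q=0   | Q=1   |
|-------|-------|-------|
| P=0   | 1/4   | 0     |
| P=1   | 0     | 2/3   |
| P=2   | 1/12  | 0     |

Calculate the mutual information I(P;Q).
Marginal P(P) (row sums):
  P(P=0) = 1/4 + 0 = 1/4
  P(P=1) = 0 + 2/3 = 2/3
  P(P=2) = 1/12 + 0 = 1/12
Marginal P(Q) (column sums):
  P(Q=0) = 1/4 + 0 + 1/12 = 1/3
  P(Q=1) = 0 + 2/3 + 0 = 2/3

H(P) = -[(1/4)·log₂(1/4) + (2/3)·log₂(2/3) + (1/12)·log₂(1/12)]
  = 0.5000 + 0.3900 + 0.2987
  = 1.1887 bits
H(Q) = -[(1/3)·log₂(1/3) + (2/3)·log₂(2/3)]
  = 0.5283 + 0.3900
  = 0.9183 bits
H(P,Q) = -[(1/4)·log₂(1/4) + (2/3)·log₂(2/3) + (1/12)·log₂(1/12)]
  = 0.5000 + 0.3900 + 0.2987
  = 1.1887 bits

I(P;Q) = H(P) + H(Q) - H(P,Q)
  = 1.1887 + 0.9183 - 1.1887
  = 0.9183 bits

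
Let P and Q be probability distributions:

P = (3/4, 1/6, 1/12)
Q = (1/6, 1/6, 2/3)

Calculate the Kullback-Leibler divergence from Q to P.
D(P||Q) = Σ P(i) log₂(P(i)/Q(i))
  i=0: (3/4) × log₂((3/4)/(1/6)) = (3/4) × log₂(9/2) = 1.6274
  i=1: (1/6) × log₂((1/6)/(1/6)) = (1/6) × log₂(1) = 0.0000
  i=2: (1/12) × log₂((1/12)/(2/3)) = (1/12) × log₂(1/8) = -0.2500
D(P||Q) = 1.6274 + 0.0000 - 0.2500
  = 1.3774 bits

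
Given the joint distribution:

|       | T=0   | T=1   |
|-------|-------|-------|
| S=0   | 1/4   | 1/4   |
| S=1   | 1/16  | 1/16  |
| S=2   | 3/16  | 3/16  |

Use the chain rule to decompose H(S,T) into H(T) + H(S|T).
By the chain rule: H(S,T) = H(T) + H(S|T)

Marginal P(T) (column sums):
  P(T=0) = 1/4 + 1/16 + 3/16 = 1/2
  P(T=1) = 1/4 + 1/16 + 3/16 = 1/2
H(T) = -[(1/2)·log₂(1/2) + (1/2)·log₂(1/2)]
  = 0.5000 + 0.5000
  = 1.0000 bits
H(S|T) = -Σ P(S,T)·log₂ P(S|T), where P(S|T) = P(S,T) / P(T)
  (S=0,T=0): P(S|T) = (1/4)/(1/2) = 1/2;  -(1/4)·log₂(1/2) = 0.2500
  (S=0,T=1): P(S|T) = (1/4)/(1/2) = 1/2;  -(1/4)·log₂(1/2) = 0.2500
  (S=1,T=0): P(S|T) = (1/16)/(1/2) = 1/8;  -(1/16)·log₂(1/8) = 0.1875
  (S=1,T=1): P(S|T) = (1/16)/(1/2) = 1/8;  -(1/16)·log₂(1/8) = 0.1875
  (S=2,T=0): P(S|T) = (3/16)/(1/2) = 3/8;  -(3/16)·log₂(3/8) = 0.2653
  (S=2,T=1): P(S|T) = (3/16)/(1/2) = 3/8;  -(3/16)·log₂(3/8) = 0.2653
H(S|T) = 0.2500 + 0.2500 + 0.1875 + 0.1875 + 0.2653 + 0.2653
  = 1.4056 bits

H(S,T) = H(T) + H(S|T) = 1.0000 + 1.4056 = 2.4056 bits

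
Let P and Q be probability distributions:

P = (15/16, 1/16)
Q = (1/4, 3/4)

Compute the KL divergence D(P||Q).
D(P||Q) = Σ P(i) log₂(P(i)/Q(i))
  i=0: (15/16) × log₂((15/16)/(1/4)) = (15/16) × log₂(15/4) = 1.7877
  i=1: (1/16) × log₂((1/16)/(3/4)) = (1/16) × log₂(1/12) = -0.2241
D(P||Q) = 1.7877 - 0.2241
  = 1.5636 bits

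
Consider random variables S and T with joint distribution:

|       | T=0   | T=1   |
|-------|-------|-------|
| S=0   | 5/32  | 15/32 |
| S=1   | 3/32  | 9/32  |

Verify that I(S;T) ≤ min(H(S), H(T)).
Marginal P(S) (row sums):
  P(S=0) = 5/32 + 15/32 = 5/8
  P(S=1) = 3/32 + 9/32 = 3/8
Marginal P(T) (column sums):
  P(T=0) = 5/32 + 3/32 = 1/4
  P(T=1) = 15/32 + 9/32 = 3/4

H(S) = -[(5/8)·log₂(5/8) + (3/8)·log₂(3/8)]
  = 0.4238 + 0.5306
  = 0.9544 bits
H(T) = -[(1/4)·log₂(1/4) + (3/4)·log₂(3/4)]
  = 0.5000 + 0.3113
  = 0.8113 bits
H(S,T) = -[(5/32)·log₂(5/32) + (15/32)·log₂(15/32) + (3/32)·log₂(3/32) + (9/32)·log₂(9/32)]
  = 0.4184 + 0.5124 + 0.3202 + 0.5147
  = 1.7657 bits

I(S;T) = H(S) + H(T) - H(S,T)
  = 0.9544 + 0.8113 - 1.7657
  = 0.0000 bits

min(H(S), H(T)) = min(0.9544, 0.8113) = 0.8113 bits
Since 0.0000 ≤ 0.8113, the bound is satisfied ✓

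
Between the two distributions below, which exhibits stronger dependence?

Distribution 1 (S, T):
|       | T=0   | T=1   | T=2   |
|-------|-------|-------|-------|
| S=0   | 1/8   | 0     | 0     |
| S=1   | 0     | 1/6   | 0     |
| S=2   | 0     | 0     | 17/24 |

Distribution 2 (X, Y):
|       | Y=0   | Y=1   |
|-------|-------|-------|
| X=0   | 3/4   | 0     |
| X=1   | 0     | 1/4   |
Distribution 1 (S, T):
Marginal P(S) (row sums):
  P(S=0) = 1/8 + 0 + 0 = 1/8
  P(S=1) = 0 + 1/6 + 0 = 1/6
  P(S=2) = 0 + 0 + 17/24 = 17/24
Marginal P(T) (column sums):
  P(T=0) = 1/8 + 0 + 0 = 1/8
  P(T=1) = 0 + 1/6 + 0 = 1/6
  P(T=2) = 0 + 0 + 17/24 = 17/24

H(S) = -[(1/8)·log₂(1/8) + (1/6)·log₂(1/6) + (17/24)·log₂(17/24)]
  = 0.3750 + 0.4308 + 0.3524
  = 1.1582 bits
H(T) = -[(1/8)·log₂(1/8) + (1/6)·log₂(1/6) + (17/24)·log₂(17/24)]
  = 0.3750 + 0.4308 + 0.3524
  = 1.1582 bits
H(S,T) = -[(1/8)·log₂(1/8) + (1/6)·log₂(1/6) + (17/24)·log₂(17/24)]
  = 0.3750 + 0.4308 + 0.3524
  = 1.1582 bits

I(S;T) = H(S) + H(T) - H(S,T)
  = 1.1582 + 1.1582 - 1.1582
  = 1.1582 bits

Distribution 2 (X, Y):
Marginal P(X) (row sums):
  P(X=0) = 3/4 + 0 = 3/4
  P(X=1) = 0 + 1/4 = 1/4
Marginal P(Y) (column sums):
  P(Y=0) = 3/4 + 0 = 3/4
  P(Y=1) = 0 + 1/4 = 1/4

H(X) = -[(3/4)·log₂(3/4) + (1/4)·log₂(1/4)]
  = 0.3113 + 0.5000
  = 0.8113 bits
H(Y) = -[(3/4)·log₂(3/4) + (1/4)·log₂(1/4)]
  = 0.3113 + 0.5000
  = 0.8113 bits
H(X,Y) = -[(3/4)·log₂(3/4) + (1/4)·log₂(1/4)]
  = 0.3113 + 0.5000
  = 0.8113 bits

I(X;Y) = H(X) + H(Y) - H(X,Y)
  = 0.8113 + 0.8113 - 0.8113
  = 0.8113 bits

I(S;T) = 1.1582 bits > I(X;Y) = 0.8113 bits, so (S, T) has the higher mutual information (stronger dependence).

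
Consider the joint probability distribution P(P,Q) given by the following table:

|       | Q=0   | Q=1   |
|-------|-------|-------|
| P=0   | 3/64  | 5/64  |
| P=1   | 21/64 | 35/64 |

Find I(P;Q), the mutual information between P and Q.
Marginal P(P) (row sums):
  P(P=0) = 3/64 + 5/64 = 1/8
  P(P=1) = 21/64 + 35/64 = 7/8
Marginal P(Q) (column sums):
  P(Q=0) = 3/64 + 21/64 = 3/8
  P(Q=1) = 5/64 + 35/64 = 5/8

H(P) = -[(1/8)·log₂(1/8) + (7/8)·log₂(7/8)]
  = 0.3750 + 0.1686
  = 0.5436 bits
H(Q) = -[(3/8)·log₂(3/8) + (5/8)·log₂(5/8)]
  = 0.5306 + 0.4238
  = 0.9544 bits
H(P,Q) = -[(3/64)·log₂(3/64) + (5/64)·log₂(5/64) + (21/64)·log₂(21/64) + (35/64)·log₂(35/64)]
  = 0.2070 + 0.2873 + 0.5275 + 0.4762
  = 1.4980 bits

I(P;Q) = H(P) + H(Q) - H(P,Q)
  = 0.5436 + 0.9544 - 1.4980
  = 0.0000 bits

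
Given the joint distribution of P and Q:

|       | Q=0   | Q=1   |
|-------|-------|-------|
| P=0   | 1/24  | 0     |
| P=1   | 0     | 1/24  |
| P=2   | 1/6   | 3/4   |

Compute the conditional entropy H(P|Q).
Marginal P(Q) (column sums):
  P(Q=0) = 1/24 + 0 + 1/6 = 5/24
  P(Q=1) = 0 + 1/24 + 3/4 = 19/24

H(P|Q) = -Σ P(P,Q)·log₂ P(P|Q), where P(P|Q) = P(P,Q) / P(Q)
  (cells with P(P,Q) = 0 contribute 0)
  (P=0,Q=0): P(P|Q) = (1/24)/(5/24) = 1/5;  -(1/24)·log₂(1/5) = 0.0967
  (P=1,Q=1): P(P|Q) = (1/24)/(19/24) = 1/19;  -(1/24)·log₂(1/19) = 0.1770
  (P=2,Q=0): P(P|Q) = (1/6)/(5/24) = 4/5;  -(1/6)·log₂(4/5) = 0.0537
  (P=2,Q=1): P(P|Q) = (3/4)/(19/24) = 18/19;  -(3/4)·log₂(18/19) = 0.0585
H(P|Q) = 0.0967 + 0.1770 + 0.0537 + 0.0585
  = 0.3859 bits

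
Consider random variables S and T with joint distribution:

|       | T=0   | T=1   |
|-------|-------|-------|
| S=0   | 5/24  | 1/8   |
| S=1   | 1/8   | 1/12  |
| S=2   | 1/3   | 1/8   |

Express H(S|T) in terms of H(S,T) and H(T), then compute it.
H(S|T) = H(S,T) - H(T)

Marginal P(T) (column sums):
  P(T=0) = 5/24 + 1/8 + 1/3 = 2/3
  P(T=1) = 1/8 + 1/12 + 1/8 = 1/3

H(S,T) = -[(5/24)·log₂(5/24) + (1/8)·log₂(1/8) + (1/8)·log₂(1/8) + (1/12)·log₂(1/12) + (1/3)·log₂(1/3) + (1/8)·log₂(1/8)]
  = 0.4715 + 0.3750 + 0.3750 + 0.2987 + 0.5283 + 0.3750
  = 2.4235 bits
H(T) = -[(2/3)·log₂(2/3) + (1/3)·log₂(1/3)]
  = 0.3900 + 0.5283
  = 0.9183 bits

H(S|T) = 2.4235 - 0.9183 = 1.5052 bits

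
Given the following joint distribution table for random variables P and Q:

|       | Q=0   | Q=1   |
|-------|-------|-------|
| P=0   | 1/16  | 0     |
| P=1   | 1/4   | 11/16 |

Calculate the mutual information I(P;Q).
Marginal P(P) (row sums):
  P(P=0) = 1/16 + 0 = 1/16
  P(P=1) = 1/4 + 11/16 = 15/16
Marginal P(Q) (column sums):
  P(Q=0) = 1/16 + 1/4 = 5/16
  P(Q=1) = 0 + 11/16 = 11/16

H(P) = -[(1/16)·log₂(1/16) + (15/16)·log₂(15/16)]
  = 0.2500 + 0.0873
  = 0.3373 bits
H(Q) = -[(5/16)·log₂(5/16) + (11/16)·log₂(11/16)]
  = 0.5244 + 0.3716
  = 0.8960 bits
H(P,Q) = -[(1/16)·log₂(1/16) + (1/4)·log₂(1/4) + (11/16)·log₂(11/16)]
  = 0.2500 + 0.5000 + 0.3716
  = 1.1216 bits

I(P;Q) = H(P) + H(Q) - H(P,Q)
  = 0.3373 + 0.8960 - 1.1216
  = 0.1117 bits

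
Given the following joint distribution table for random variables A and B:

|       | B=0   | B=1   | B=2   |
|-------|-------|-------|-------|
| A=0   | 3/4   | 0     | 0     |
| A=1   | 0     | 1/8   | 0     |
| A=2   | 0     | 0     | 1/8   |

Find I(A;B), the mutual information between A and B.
Marginal P(A) (row sums):
  P(A=0) = 3/4 + 0 + 0 = 3/4
  P(A=1) = 0 + 1/8 + 0 = 1/8
  P(A=2) = 0 + 0 + 1/8 = 1/8
Marginal P(B) (column sums):
  P(B=0) = 3/4 + 0 + 0 = 3/4
  P(B=1) = 0 + 1/8 + 0 = 1/8
  P(B=2) = 0 + 0 + 1/8 = 1/8

H(A) = -[(3/4)·log₂(3/4) + (1/8)·log₂(1/8) + (1/8)·log₂(1/8)]
  = 0.3113 + 0.3750 + 0.3750
  = 1.0613 bits
H(B) = -[(3/4)·log₂(3/4) + (1/8)·log₂(1/8) + (1/8)·log₂(1/8)]
  = 0.3113 + 0.3750 + 0.3750
  = 1.0613 bits
H(A,B) = -[(3/4)·log₂(3/4) + (1/8)·log₂(1/8) + (1/8)·log₂(1/8)]
  = 0.3113 + 0.3750 + 0.3750
  = 1.0613 bits

I(A;B) = H(A) + H(B) - H(A,B)
  = 1.0613 + 1.0613 - 1.0613
  = 1.0613 bits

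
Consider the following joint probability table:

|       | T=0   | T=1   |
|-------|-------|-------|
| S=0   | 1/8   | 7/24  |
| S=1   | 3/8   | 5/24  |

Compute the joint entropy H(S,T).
H(S,T) = -Σ P(S,T) log₂ P(S,T), summed over the non-zero cells:
H(S,T) = -[(1/8)·log₂(1/8) + (7/24)·log₂(7/24) + (3/8)·log₂(3/8) + (5/24)·log₂(5/24)]
  = 0.3750 + 0.5185 + 0.5306 + 0.4715
  = 1.8956 bits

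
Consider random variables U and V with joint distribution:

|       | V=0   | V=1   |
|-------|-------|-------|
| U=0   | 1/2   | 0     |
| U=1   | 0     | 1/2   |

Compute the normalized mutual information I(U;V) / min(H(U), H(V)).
Marginal P(U) (row sums):
  P(U=0) = 1/2 + 0 = 1/2
  P(U=1) = 0 + 1/2 = 1/2
Marginal P(V) (column sums):
  P(V=0) = 1/2 + 0 = 1/2
  P(V=1) = 0 + 1/2 = 1/2

H(U) = -[(1/2)·log₂(1/2) + (1/2)·log₂(1/2)]
  = 0.5000 + 0.5000
  = 1.0000 bits
H(V) = -[(1/2)·log₂(1/2) + (1/2)·log₂(1/2)]
  = 0.5000 + 0.5000
  = 1.0000 bits
H(U,V) = -[(1/2)·log₂(1/2) + (1/2)·log₂(1/2)]
  = 0.5000 + 0.5000
  = 1.0000 bits

I(U;V) = H(U) + H(V) - H(U,V)
  = 1.0000 + 1.0000 - 1.0000
  = 1.0000 bits

min(H(U), H(V)) = min(1.0000, 1.0000) = 1.0000 bits
Normalized MI = 1.0000 / 1.0000 = 1.0000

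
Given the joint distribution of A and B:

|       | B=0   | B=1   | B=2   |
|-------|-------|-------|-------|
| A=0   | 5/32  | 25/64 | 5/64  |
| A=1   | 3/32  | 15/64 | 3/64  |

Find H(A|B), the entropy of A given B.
Marginal P(B) (column sums):
  P(B=0) = 5/32 + 3/32 = 1/4
  P(B=1) = 25/64 + 15/64 = 5/8
  P(B=2) = 5/64 + 3/64 = 1/8

H(A|B) = -Σ P(A,B)·log₂ P(A|B), where P(A|B) = P(A,B) / P(B)
  (A=0,B=0): P(A|B) = (5/32)/(1/4) = 5/8;  -(5/32)·log₂(5/8) = 0.1059
  (A=0,B=1): P(A|B) = (25/64)/(5/8) = 5/8;  -(25/64)·log₂(5/8) = 0.2649
  (A=0,B=2): P(A|B) = (5/64)/(1/8) = 5/8;  -(5/64)·log₂(5/8) = 0.0530
  (A=1,B=0): P(A|B) = (3/32)/(1/4) = 3/8;  -(3/32)·log₂(3/8) = 0.1327
  (A=1,B=1): P(A|B) = (15/64)/(5/8) = 3/8;  -(15/64)·log₂(3/8) = 0.3316
  (A=1,B=2): P(A|B) = (3/64)/(1/8) = 3/8;  -(3/64)·log₂(3/8) = 0.0663
H(A|B) = 0.1059 + 0.2649 + 0.0530 + 0.1327 + 0.3316 + 0.0663
  = 0.9544 bits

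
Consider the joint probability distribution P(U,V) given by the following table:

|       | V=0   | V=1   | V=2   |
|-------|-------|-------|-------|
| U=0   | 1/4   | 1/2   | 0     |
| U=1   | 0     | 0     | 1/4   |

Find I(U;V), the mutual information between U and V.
Marginal P(U) (row sums):
  P(U=0) = 1/4 + 1/2 + 0 = 3/4
  P(U=1) = 0 + 0 + 1/4 = 1/4
Marginal P(V) (column sums):
  P(V=0) = 1/4 + 0 = 1/4
  P(V=1) = 1/2 + 0 = 1/2
  P(V=2) = 0 + 1/4 = 1/4

H(U) = -[(3/4)·log₂(3/4) + (1/4)·log₂(1/4)]
  = 0.3113 + 0.5000
  = 0.8113 bits
H(V) = -[(1/4)·log₂(1/4) + (1/2)·log₂(1/2) + (1/4)·log₂(1/4)]
  = 0.5000 + 0.5000 + 0.5000
  = 1.5000 bits
H(U,V) = -[(1/4)·log₂(1/4) + (1/2)·log₂(1/2) + (1/4)·log₂(1/4)]
  = 0.5000 + 0.5000 + 0.5000
  = 1.5000 bits

I(U;V) = H(U) + H(V) - H(U,V)
  = 0.8113 + 1.5000 - 1.5000
  = 0.8113 bits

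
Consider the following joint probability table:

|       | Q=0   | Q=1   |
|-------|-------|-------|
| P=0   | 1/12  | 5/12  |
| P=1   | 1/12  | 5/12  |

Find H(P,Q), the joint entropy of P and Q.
H(P,Q) = -Σ P(P,Q) log₂ P(P,Q), summed over the non-zero cells:
H(P,Q) = -[(1/12)·log₂(1/12) + (5/12)·log₂(5/12) + (1/12)·log₂(1/12) + (5/12)·log₂(5/12)]
  = 0.2987 + 0.5263 + 0.2987 + 0.5263
  = 1.6500 bits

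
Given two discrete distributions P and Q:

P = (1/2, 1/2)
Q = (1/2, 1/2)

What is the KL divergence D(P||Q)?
D(P||Q) = Σ P(i) log₂(P(i)/Q(i))
  i=0: (1/2) × log₂((1/2)/(1/2)) = (1/2) × log₂(1) = 0.0000
  i=1: (1/2) × log₂((1/2)/(1/2)) = (1/2) × log₂(1) = 0.0000
D(P||Q) = 0.0000 + 0.0000
  = 0.0000 bits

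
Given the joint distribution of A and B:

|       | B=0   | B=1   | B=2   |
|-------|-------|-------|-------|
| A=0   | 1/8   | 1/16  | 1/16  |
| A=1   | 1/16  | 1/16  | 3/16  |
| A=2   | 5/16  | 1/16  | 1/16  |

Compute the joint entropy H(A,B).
H(A,B) = -Σ P(A,B) log₂ P(A,B), summed over the non-zero cells:
H(A,B) = -[(1/8)·log₂(1/8) + (1/16)·log₂(1/16) + (1/16)·log₂(1/16) + (1/16)·log₂(1/16) + (1/16)·log₂(1/16) + (3/16)·log₂(3/16) + (5/16)·log₂(5/16) + (1/16)·log₂(1/16) + (1/16)·log₂(1/16)]
  = 0.3750 + 0.2500 + 0.2500 + 0.2500 + 0.2500 + 0.4528 + 0.5244 + 0.2500 + 0.2500
  = 2.8522 bits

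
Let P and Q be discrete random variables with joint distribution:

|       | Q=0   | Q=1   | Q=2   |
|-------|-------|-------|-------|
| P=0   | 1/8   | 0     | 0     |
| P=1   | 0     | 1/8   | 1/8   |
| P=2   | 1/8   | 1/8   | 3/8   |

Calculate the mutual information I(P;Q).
Marginal P(P) (row sums):
  P(P=0) = 1/8 + 0 + 0 = 1/8
  P(P=1) = 0 + 1/8 + 1/8 = 1/4
  P(P=2) = 1/8 + 1/8 + 3/8 = 5/8
Marginal P(Q) (column sums):
  P(Q=0) = 1/8 + 0 + 1/8 = 1/4
  P(Q=1) = 0 + 1/8 + 1/8 = 1/4
  P(Q=2) = 0 + 1/8 + 3/8 = 1/2

H(P) = -[(1/8)·log₂(1/8) + (1/4)·log₂(1/4) + (5/8)·log₂(5/8)]
  = 0.3750 + 0.5000 + 0.4238
  = 1.2988 bits
H(Q) = -[(1/4)·log₂(1/4) + (1/4)·log₂(1/4) + (1/2)·log₂(1/2)]
  = 0.5000 + 0.5000 + 0.5000
  = 1.5000 bits
H(P,Q) = -[(1/8)·log₂(1/8) + (1/8)·log₂(1/8) + (1/8)·log₂(1/8) + (1/8)·log₂(1/8) + (1/8)·log₂(1/8) + (3/8)·log₂(3/8)]
  = 0.3750 + 0.3750 + 0.3750 + 0.3750 + 0.3750 + 0.5306
  = 2.4056 bits

I(P;Q) = H(P) + H(Q) - H(P,Q)
  = 1.2988 + 1.5000 - 2.4056
  = 0.3932 bits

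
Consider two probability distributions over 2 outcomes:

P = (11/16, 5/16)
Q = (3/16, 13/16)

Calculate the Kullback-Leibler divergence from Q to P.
D(P||Q) = Σ P(i) log₂(P(i)/Q(i))
  i=0: (11/16) × log₂((11/16)/(3/16)) = (11/16) × log₂(11/3) = 1.2887
  i=1: (5/16) × log₂((5/16)/(13/16)) = (5/16) × log₂(5/13) = -0.4308
D(P||Q) = 1.2887 - 0.4308
  = 0.8579 bits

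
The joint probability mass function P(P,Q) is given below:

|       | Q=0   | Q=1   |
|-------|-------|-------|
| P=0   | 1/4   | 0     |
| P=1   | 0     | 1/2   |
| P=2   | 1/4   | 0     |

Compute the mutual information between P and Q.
Marginal P(P) (row sums):
  P(P=0) = 1/4 + 0 = 1/4
  P(P=1) = 0 + 1/2 = 1/2
  P(P=2) = 1/4 + 0 = 1/4
Marginal P(Q) (column sums):
  P(Q=0) = 1/4 + 0 + 1/4 = 1/2
  P(Q=1) = 0 + 1/2 + 0 = 1/2

H(P) = -[(1/4)·log₂(1/4) + (1/2)·log₂(1/2) + (1/4)·log₂(1/4)]
  = 0.5000 + 0.5000 + 0.5000
  = 1.5000 bits
H(Q) = -[(1/2)·log₂(1/2) + (1/2)·log₂(1/2)]
  = 0.5000 + 0.5000
  = 1.0000 bits
H(P,Q) = -[(1/4)·log₂(1/4) + (1/2)·log₂(1/2) + (1/4)·log₂(1/4)]
  = 0.5000 + 0.5000 + 0.5000
  = 1.5000 bits

I(P;Q) = H(P) + H(Q) - H(P,Q)
  = 1.5000 + 1.0000 - 1.5000
  = 1.0000 bits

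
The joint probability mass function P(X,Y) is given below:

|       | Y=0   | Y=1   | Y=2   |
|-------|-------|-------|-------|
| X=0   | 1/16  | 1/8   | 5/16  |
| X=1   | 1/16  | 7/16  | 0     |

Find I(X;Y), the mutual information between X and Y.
Marginal P(X) (row sums):
  P(X=0) = 1/16 + 1/8 + 5/16 = 1/2
  P(X=1) = 1/16 + 7/16 + 0 = 1/2
Marginal P(Y) (column sums):
  P(Y=0) = 1/16 + 1/16 = 1/8
  P(Y=1) = 1/8 + 7/16 = 9/16
  P(Y=2) = 5/16 + 0 = 5/16

H(X) = -[(1/2)·log₂(1/2) + (1/2)·log₂(1/2)]
  = 0.5000 + 0.5000
  = 1.0000 bits
H(Y) = -[(1/8)·log₂(1/8) + (9/16)·log₂(9/16) + (5/16)·log₂(5/16)]
  = 0.3750 + 0.4669 + 0.5244
  = 1.3663 bits
H(X,Y) = -[(1/16)·log₂(1/16) + (1/8)·log₂(1/8) + (5/16)·log₂(5/16) + (1/16)·log₂(1/16) + (7/16)·log₂(7/16)]
  = 0.2500 + 0.3750 + 0.5244 + 0.2500 + 0.5218
  = 1.9212 bits

I(X;Y) = H(X) + H(Y) - H(X,Y)
  = 1.0000 + 1.3663 - 1.9212
  = 0.4451 bits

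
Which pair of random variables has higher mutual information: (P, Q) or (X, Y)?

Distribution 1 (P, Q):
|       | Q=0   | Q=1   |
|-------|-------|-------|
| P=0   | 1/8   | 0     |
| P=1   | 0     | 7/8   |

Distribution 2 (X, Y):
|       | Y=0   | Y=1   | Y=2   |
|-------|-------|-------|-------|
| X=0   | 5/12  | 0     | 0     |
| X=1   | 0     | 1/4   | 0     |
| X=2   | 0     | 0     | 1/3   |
Distribution 1 (P, Q):
Marginal P(P) (row sums):
  P(P=0) = 1/8 + 0 = 1/8
  P(P=1) = 0 + 7/8 = 7/8
Marginal P(Q) (column sums):
  P(Q=0) = 1/8 + 0 = 1/8
  P(Q=1) = 0 + 7/8 = 7/8

H(P) = -[(1/8)·log₂(1/8) + (7/8)·log₂(7/8)]
  = 0.3750 + 0.1686
  = 0.5436 bits
H(Q) = -[(1/8)·log₂(1/8) + (7/8)·log₂(7/8)]
  = 0.3750 + 0.1686
  = 0.5436 bits
H(P,Q) = -[(1/8)·log₂(1/8) + (7/8)·log₂(7/8)]
  = 0.3750 + 0.1686
  = 0.5436 bits

I(P;Q) = H(P) + H(Q) - H(P,Q)
  = 0.5436 + 0.5436 - 0.5436
  = 0.5436 bits

Distribution 2 (X, Y):
Marginal P(X) (row sums):
  P(X=0) = 5/12 + 0 + 0 = 5/12
  P(X=1) = 0 + 1/4 + 0 = 1/4
  P(X=2) = 0 + 0 + 1/3 = 1/3
Marginal P(Y) (column sums):
  P(Y=0) = 5/12 + 0 + 0 = 5/12
  P(Y=1) = 0 + 1/4 + 0 = 1/4
  P(Y=2) = 0 + 0 + 1/3 = 1/3

H(X) = -[(5/12)·log₂(5/12) + (1/4)·log₂(1/4) + (1/3)·log₂(1/3)]
  = 0.5263 + 0.5000 + 0.5283
  = 1.5546 bits
H(Y) = -[(5/12)·log₂(5/12) + (1/4)·log₂(1/4) + (1/3)·log₂(1/3)]
  = 0.5263 + 0.5000 + 0.5283
  = 1.5546 bits
H(X,Y) = -[(5/12)·log₂(5/12) + (1/4)·log₂(1/4) + (1/3)·log₂(1/3)]
  = 0.5263 + 0.5000 + 0.5283
  = 1.5546 bits

I(X;Y) = H(X) + H(Y) - H(X,Y)
  = 1.5546 + 1.5546 - 1.5546
  = 1.5546 bits

I(X;Y) = 1.5546 bits > I(P;Q) = 0.5436 bits, so (X, Y) has the higher mutual information (stronger dependence).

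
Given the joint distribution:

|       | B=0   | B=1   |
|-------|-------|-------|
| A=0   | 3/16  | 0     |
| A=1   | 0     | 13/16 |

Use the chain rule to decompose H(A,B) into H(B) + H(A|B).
By the chain rule: H(A,B) = H(B) + H(A|B)

Marginal P(B) (column sums):
  P(B=0) = 3/16 + 0 = 3/16
  P(B=1) = 0 + 13/16 = 13/16
H(B) = -[(3/16)·log₂(3/16) + (13/16)·log₂(13/16)]
  = 0.4528 + 0.2434
  = 0.6962 bits
H(A|B) = -Σ P(A,B)·log₂ P(A|B), where P(A|B) = P(A,B) / P(B)
  (cells with P(A,B) = 0 contribute 0)
  (A=0,B=0): P(A|B) = (3/16)/(3/16) = 1;  -(3/16)·log₂(1) = 0.0000
  (A=1,B=1): P(A|B) = (13/16)/(13/16) = 1;  -(13/16)·log₂(1) = 0.0000
H(A|B) = 0.0000 + 0.0000
  = 0.0000 bits

H(A,B) = H(B) + H(A|B) = 0.6962 + 0.0000 = 0.6962 bits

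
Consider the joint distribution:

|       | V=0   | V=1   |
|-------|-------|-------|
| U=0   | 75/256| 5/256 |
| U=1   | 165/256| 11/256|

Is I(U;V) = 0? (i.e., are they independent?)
Marginal P(U) (row sums):
  P(U=0) = 75/256 + 5/256 = 5/16
  P(U=1) = 165/256 + 11/256 = 11/16
Marginal P(V) (column sums):
  P(V=0) = 75/256 + 165/256 = 15/16
  P(V=1) = 5/256 + 11/256 = 1/16

U and V are independent iff P(U=i,V=j) = P(U=i)·P(V=j) for every cell.
  P(U=0)·P(V=0) = 5/16 × 15/16 = 75/256 = P(U=0,V=0) ✓
  P(U=0)·P(V=1) = 5/16 × 1/16 = 5/256 = P(U=0,V=1) ✓
  P(U=1)·P(V=0) = 11/16 × 15/16 = 165/256 = P(U=1,V=0) ✓
  P(U=1)·P(V=1) = 11/16 × 1/16 = 11/256 = P(U=1,V=1) ✓

Yes, U and V are independent: every cell factors, so I(U;V) = 0 bits.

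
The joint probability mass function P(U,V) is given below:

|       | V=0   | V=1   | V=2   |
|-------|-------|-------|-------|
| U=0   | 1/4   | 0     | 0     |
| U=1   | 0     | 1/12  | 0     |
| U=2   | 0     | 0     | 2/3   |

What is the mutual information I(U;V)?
Marginal P(U) (row sums):
  P(U=0) = 1/4 + 0 + 0 = 1/4
  P(U=1) = 0 + 1/12 + 0 = 1/12
  P(U=2) = 0 + 0 + 2/3 = 2/3
Marginal P(V) (column sums):
  P(V=0) = 1/4 + 0 + 0 = 1/4
  P(V=1) = 0 + 1/12 + 0 = 1/12
  P(V=2) = 0 + 0 + 2/3 = 2/3

H(U) = -[(1/4)·log₂(1/4) + (1/12)·log₂(1/12) + (2/3)·log₂(2/3)]
  = 0.5000 + 0.2987 + 0.3900
  = 1.1887 bits
H(V) = -[(1/4)·log₂(1/4) + (1/12)·log₂(1/12) + (2/3)·log₂(2/3)]
  = 0.5000 + 0.2987 + 0.3900
  = 1.1887 bits
H(U,V) = -[(1/4)·log₂(1/4) + (1/12)·log₂(1/12) + (2/3)·log₂(2/3)]
  = 0.5000 + 0.2987 + 0.3900
  = 1.1887 bits

I(U;V) = H(U) + H(V) - H(U,V)
  = 1.1887 + 1.1887 - 1.1887
  = 1.1887 bits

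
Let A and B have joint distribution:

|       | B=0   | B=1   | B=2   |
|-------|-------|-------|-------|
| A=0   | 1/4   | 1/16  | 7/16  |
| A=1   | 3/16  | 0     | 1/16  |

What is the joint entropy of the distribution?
H(A,B) = -Σ P(A,B) log₂ P(A,B), summed over the non-zero cells:
H(A,B) = -[(1/4)·log₂(1/4) + (1/16)·log₂(1/16) + (7/16)·log₂(7/16) + (3/16)·log₂(3/16) + (1/16)·log₂(1/16)]
  = 0.5000 + 0.2500 + 0.5218 + 0.4528 + 0.2500
  = 1.9746 bits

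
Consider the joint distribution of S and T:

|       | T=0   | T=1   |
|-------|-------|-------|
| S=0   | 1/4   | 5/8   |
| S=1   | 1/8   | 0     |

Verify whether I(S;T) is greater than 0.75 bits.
Marginal P(S) (row sums):
  P(S=0) = 1/4 + 5/8 = 7/8
  P(S=1) = 1/8 + 0 = 1/8
Marginal P(T) (column sums):
  P(T=0) = 1/4 + 1/8 = 3/8
  P(T=1) = 5/8 + 0 = 5/8

H(S) = -[(7/8)·log₂(7/8) + (1/8)·log₂(1/8)]
  = 0.1686 + 0.3750
  = 0.5436 bits
H(T) = -[(3/8)·log₂(3/8) + (5/8)·log₂(5/8)]
  = 0.5306 + 0.4238
  = 0.9544 bits
H(S,T) = -[(1/4)·log₂(1/4) + (5/8)·log₂(5/8) + (1/8)·log₂(1/8)]
  = 0.5000 + 0.4238 + 0.3750
  = 1.2988 bits

I(S;T) = H(S) + H(T) - H(S,T)
  = 0.5436 + 0.9544 - 1.2988
  = 0.1992 bits

No. I(S;T) = 0.1992 bits, which is ≤ 0.75 bits.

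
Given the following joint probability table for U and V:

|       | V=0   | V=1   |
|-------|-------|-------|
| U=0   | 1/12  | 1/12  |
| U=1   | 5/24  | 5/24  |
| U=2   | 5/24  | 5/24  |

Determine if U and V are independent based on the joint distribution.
Marginal P(U) (row sums):
  P(U=0) = 1/12 + 1/12 = 1/6
  P(U=1) = 5/24 + 5/24 = 5/12
  P(U=2) = 5/24 + 5/24 = 5/12
Marginal P(V) (column sums):
  P(V=0) = 1/12 + 5/24 + 5/24 = 1/2
  P(V=1) = 1/12 + 5/24 + 5/24 = 1/2

U and V are independent iff P(U=i,V=j) = P(U=i)·P(V=j) for every cell.
  P(U=0)·P(V=0) = 1/6 × 1/2 = 1/12 = P(U=0,V=0) ✓
  P(U=0)·P(V=1) = 1/6 × 1/2 = 1/12 = P(U=0,V=1) ✓
  P(U=1)·P(V=0) = 5/12 × 1/2 = 5/24 = P(U=1,V=0) ✓
  P(U=1)·P(V=1) = 5/12 × 1/2 = 5/24 = P(U=1,V=1) ✓
  P(U=2)·P(V=0) = 5/12 × 1/2 = 5/24 = P(U=2,V=0) ✓
  P(U=2)·P(V=1) = 5/12 × 1/2 = 5/24 = P(U=2,V=1) ✓

Yes, U and V are independent: every cell factors, so I(U;V) = 0 bits.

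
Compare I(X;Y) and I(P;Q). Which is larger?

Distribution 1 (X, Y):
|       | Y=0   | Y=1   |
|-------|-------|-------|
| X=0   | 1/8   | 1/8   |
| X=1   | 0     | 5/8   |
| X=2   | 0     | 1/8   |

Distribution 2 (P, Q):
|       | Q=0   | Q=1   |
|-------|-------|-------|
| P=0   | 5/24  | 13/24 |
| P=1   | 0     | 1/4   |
Distribution 1 (X, Y):
Marginal P(X) (row sums):
  P(X=0) = 1/8 + 1/8 = 1/4
  P(X=1) = 0 + 5/8 = 5/8
  P(X=2) = 0 + 1/8 = 1/8
Marginal P(Y) (column sums):
  P(Y=0) = 1/8 + 0 + 0 = 1/8
  P(Y=1) = 1/8 + 5/8 + 1/8 = 7/8

H(X) = -[(1/4)·log₂(1/4) + (5/8)·log₂(5/8) + (1/8)·log₂(1/8)]
  = 0.5000 + 0.4238 + 0.3750
  = 1.2988 bits
H(Y) = -[(1/8)·log₂(1/8) + (7/8)·log₂(7/8)]
  = 0.3750 + 0.1686
  = 0.5436 bits
H(X,Y) = -[(1/8)·log₂(1/8) + (1/8)·log₂(1/8) + (5/8)·log₂(5/8) + (1/8)·log₂(1/8)]
  = 0.3750 + 0.3750 + 0.4238 + 0.3750
  = 1.5488 bits

I(X;Y) = H(X) + H(Y) - H(X,Y)
  = 1.2988 + 0.5436 - 1.5488
  = 0.2936 bits

Distribution 2 (P, Q):
Marginal P(P) (row sums):
  P(P=0) = 5/24 + 13/24 = 3/4
  P(P=1) = 0 + 1/4 = 1/4
Marginal P(Q) (column sums):
  P(Q=0) = 5/24 + 0 = 5/24
  P(Q=1) = 13/24 + 1/4 = 19/24

H(P) = -[(3/4)·log₂(3/4) + (1/4)·log₂(1/4)]
  = 0.3113 + 0.5000
  = 0.8113 bits
H(Q) = -[(5/24)·log₂(5/24) + (19/24)·log₂(19/24)]
  = 0.4715 + 0.2668
  = 0.7383 bits
H(P,Q) = -[(5/24)·log₂(5/24) + (13/24)·log₂(13/24) + (1/4)·log₂(1/4)]
  = 0.4715 + 0.4791 + 0.5000
  = 1.4506 bits

I(P;Q) = H(P) + H(Q) - H(P,Q)
  = 0.8113 + 0.7383 - 1.4506
  = 0.0990 bits

I(X;Y) = 0.2936 bits > I(P;Q) = 0.0990 bits, so (X, Y) has the higher mutual information (stronger dependence).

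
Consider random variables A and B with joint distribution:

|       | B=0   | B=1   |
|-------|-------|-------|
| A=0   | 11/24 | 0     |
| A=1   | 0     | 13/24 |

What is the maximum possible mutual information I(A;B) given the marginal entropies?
The upper bound on mutual information is I(A;B) ≤ min(H(A), H(B)).

Marginal P(A) (row sums):
  P(A=0) = 11/24 + 0 = 11/24
  P(A=1) = 0 + 13/24 = 13/24
Marginal P(B) (column sums):
  P(B=0) = 11/24 + 0 = 11/24
  P(B=1) = 0 + 13/24 = 13/24

H(A) = -[(11/24)·log₂(11/24) + (13/24)·log₂(13/24)]
  = 0.5159 + 0.4791
  = 0.9950 bits
H(B) = -[(11/24)·log₂(11/24) + (13/24)·log₂(13/24)]
  = 0.5159 + 0.4791
  = 0.9950 bits

Maximum possible I(A;B) = min(0.9950, 0.9950) = 0.9950 bits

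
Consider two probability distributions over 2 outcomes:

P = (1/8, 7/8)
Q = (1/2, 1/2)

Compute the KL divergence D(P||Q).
D(P||Q) = Σ P(i) log₂(P(i)/Q(i))
  i=0: (1/8) × log₂((1/8)/(1/2)) = (1/8) × log₂(1/4) = -0.2500
  i=1: (7/8) × log₂((7/8)/(1/2)) = (7/8) × log₂(7/4) = 0.7064
D(P||Q) = -0.2500 + 0.7064
  = 0.4564 bits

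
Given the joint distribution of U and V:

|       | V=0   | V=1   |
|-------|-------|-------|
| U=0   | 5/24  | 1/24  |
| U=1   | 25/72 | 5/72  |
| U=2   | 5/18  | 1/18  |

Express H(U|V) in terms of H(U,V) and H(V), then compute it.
H(U|V) = H(U,V) - H(V)

Marginal P(V) (column sums):
  P(V=0) = 5/24 + 25/72 + 5/18 = 5/6
  P(V=1) = 1/24 + 5/72 + 1/18 = 1/6

H(U,V) = -[(5/24)·log₂(5/24) + (1/24)·log₂(1/24) + (25/72)·log₂(25/72) + (5/72)·log₂(5/72) + (5/18)·log₂(5/18) + (1/18)·log₂(1/18)]
  = 0.4715 + 0.1910 + 0.5299 + 0.2672 + 0.5133 + 0.2317
  = 2.2046 bits
H(V) = -[(5/6)·log₂(5/6) + (1/6)·log₂(1/6)]
  = 0.2192 + 0.4308
  = 0.6500 bits

H(U|V) = 2.2046 - 0.6500 = 1.5546 bits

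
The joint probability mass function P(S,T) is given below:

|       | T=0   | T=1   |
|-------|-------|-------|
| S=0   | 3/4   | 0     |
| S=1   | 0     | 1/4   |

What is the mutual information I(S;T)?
Marginal P(S) (row sums):
  P(S=0) = 3/4 + 0 = 3/4
  P(S=1) = 0 + 1/4 = 1/4
Marginal P(T) (column sums):
  P(T=0) = 3/4 + 0 = 3/4
  P(T=1) = 0 + 1/4 = 1/4

H(S) = -[(3/4)·log₂(3/4) + (1/4)·log₂(1/4)]
  = 0.3113 + 0.5000
  = 0.8113 bits
H(T) = -[(3/4)·log₂(3/4) + (1/4)·log₂(1/4)]
  = 0.3113 + 0.5000
  = 0.8113 bits
H(S,T) = -[(3/4)·log₂(3/4) + (1/4)·log₂(1/4)]
  = 0.3113 + 0.5000
  = 0.8113 bits

I(S;T) = H(S) + H(T) - H(S,T)
  = 0.8113 + 0.8113 - 0.8113
  = 0.8113 bits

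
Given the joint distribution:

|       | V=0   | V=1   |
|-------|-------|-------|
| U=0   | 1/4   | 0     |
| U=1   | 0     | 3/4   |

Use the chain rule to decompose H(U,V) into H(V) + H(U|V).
By the chain rule: H(U,V) = H(V) + H(U|V)

Marginal P(V) (column sums):
  P(V=0) = 1/4 + 0 = 1/4
  P(V=1) = 0 + 3/4 = 3/4
H(V) = -[(1/4)·log₂(1/4) + (3/4)·log₂(3/4)]
  = 0.5000 + 0.3113
  = 0.8113 bits
H(U|V) = -Σ P(U,V)·log₂ P(U|V), where P(U|V) = P(U,V) / P(V)
  (cells with P(U,V) = 0 contribute 0)
  (U=0,V=0): P(U|V) = (1/4)/(1/4) = 1;  -(1/4)·log₂(1) = 0.0000
  (U=1,V=1): P(U|V) = (3/4)/(3/4) = 1;  -(3/4)·log₂(1) = 0.0000
H(U|V) = 0.0000 + 0.0000
  = 0.0000 bits

H(U,V) = H(V) + H(U|V) = 0.8113 + 0.0000 = 0.8113 bits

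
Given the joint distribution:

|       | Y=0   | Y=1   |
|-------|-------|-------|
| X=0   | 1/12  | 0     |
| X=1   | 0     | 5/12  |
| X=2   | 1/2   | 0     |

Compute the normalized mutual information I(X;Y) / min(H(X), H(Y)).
Marginal P(X) (row sums):
  P(X=0) = 1/12 + 0 = 1/12
  P(X=1) = 0 + 5/12 = 5/12
  P(X=2) = 1/2 + 0 = 1/2
Marginal P(Y) (column sums):
  P(Y=0) = 1/12 + 0 + 1/2 = 7/12
  P(Y=1) = 0 + 5/12 + 0 = 5/12

H(X) = -[(1/12)·log₂(1/12) + (5/12)·log₂(5/12) + (1/2)·log₂(1/2)]
  = 0.2987 + 0.5263 + 0.5000
  = 1.3250 bits
H(Y) = -[(7/12)·log₂(7/12) + (5/12)·log₂(5/12)]
  = 0.4536 + 0.5263
  = 0.9799 bits
H(X,Y) = -[(1/12)·log₂(1/12) + (5/12)·log₂(5/12) + (1/2)·log₂(1/2)]
  = 0.2987 + 0.5263 + 0.5000
  = 1.3250 bits

I(X;Y) = H(X) + H(Y) - H(X,Y)
  = 1.3250 + 0.9799 - 1.3250
  = 0.9799 bits

min(H(X), H(Y)) = min(1.3250, 0.9799) = 0.9799 bits
Normalized MI = 0.9799 / 0.9799 = 1.0000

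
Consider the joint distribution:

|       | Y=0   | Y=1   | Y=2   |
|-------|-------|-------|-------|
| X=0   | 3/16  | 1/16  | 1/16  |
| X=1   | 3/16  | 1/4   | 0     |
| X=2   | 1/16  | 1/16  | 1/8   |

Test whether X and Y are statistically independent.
Marginal P(X) (row sums):
  P(X=0) = 3/16 + 1/16 + 1/16 = 5/16
  P(X=1) = 3/16 + 1/4 + 0 = 7/16
  P(X=2) = 1/16 + 1/16 + 1/8 = 1/4
Marginal P(Y) (column sums):
  P(Y=0) = 3/16 + 3/16 + 1/16 = 7/16
  P(Y=1) = 1/16 + 1/4 + 1/16 = 3/8
  P(Y=2) = 1/16 + 0 + 1/8 = 3/16

X and Y are independent iff P(X=i,Y=j) = P(X=i)·P(Y=j) for every cell.
  P(X=0)·P(Y=0) = 5/16 × 7/16 = 35/256, but P(X=0,Y=0) = 3/16 ✗

No, X and Y are not independent. Quantitatively, I(X;Y) > 0:

H(X) = -[(5/16)·log₂(5/16) + (7/16)·log₂(7/16) + (1/4)·log₂(1/4)]
  = 0.5244 + 0.5218 + 0.5000
  = 1.5462 bits
H(Y) = -[(7/16)·log₂(7/16) + (3/8)·log₂(3/8) + (3/16)·log₂(3/16)]
  = 0.5218 + 0.5306 + 0.4528
  = 1.5052 bits
H(X,Y) = -[(3/16)·log₂(3/16) + (1/16)·log₂(1/16) + (1/16)·log₂(1/16) + (3/16)·log₂(3/16) + (1/4)·log₂(1/4) + (1/16)·log₂(1/16) + (1/16)·log₂(1/16) + (1/8)·log₂(1/8)]
  = 0.4528 + 0.2500 + 0.2500 + 0.4528 + 0.5000 + 0.2500 + 0.2500 + 0.3750
  = 2.7806 bits
I(X;Y) = H(X) + H(Y) - H(X,Y) = 1.5462 + 1.5052 - 2.7806 = 0.2708 bits > 0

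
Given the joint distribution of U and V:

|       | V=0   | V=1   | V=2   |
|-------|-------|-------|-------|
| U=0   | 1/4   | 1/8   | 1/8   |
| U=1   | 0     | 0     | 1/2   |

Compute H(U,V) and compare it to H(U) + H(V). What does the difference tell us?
Marginal P(U) (row sums):
  P(U=0) = 1/4 + 1/8 + 1/8 = 1/2
  P(U=1) = 0 + 0 + 1/2 = 1/2
Marginal P(V) (column sums):
  P(V=0) = 1/4 + 0 = 1/4
  P(V=1) = 1/8 + 0 = 1/8
  P(V=2) = 1/8 + 1/2 = 5/8

H(U,V) = -[(1/4)·log₂(1/4) + (1/8)·log₂(1/8) + (1/8)·log₂(1/8) + (1/2)·log₂(1/2)]
  = 0.5000 + 0.3750 + 0.3750 + 0.5000
  = 1.7500 bits
H(U) = -[(1/2)·log₂(1/2) + (1/2)·log₂(1/2)]
  = 0.5000 + 0.5000
  = 1.0000 bits
H(V) = -[(1/4)·log₂(1/4) + (1/8)·log₂(1/8) + (5/8)·log₂(5/8)]
  = 0.5000 + 0.3750 + 0.4238
  = 1.2988 bits

H(U) + H(V) = 1.0000 + 1.2988 = 2.2988 bits
Difference: H(U) + H(V) - H(U,V) = 2.2988 - 1.7500 = 0.5488 bits = I(U;V)

The difference is the mutual information; it is positive here, so U and V are dependent (knowing one reduces uncertainty about the other by 0.5488 bits).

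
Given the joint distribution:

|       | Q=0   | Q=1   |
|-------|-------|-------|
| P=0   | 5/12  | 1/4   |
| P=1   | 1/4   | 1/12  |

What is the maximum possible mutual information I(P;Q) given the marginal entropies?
The upper bound on mutual information is I(P;Q) ≤ min(H(P), H(Q)).

Marginal P(P) (row sums):
  P(P=0) = 5/12 + 1/4 = 2/3
  P(P=1) = 1/4 + 1/12 = 1/3
Marginal P(Q) (column sums):
  P(Q=0) = 5/12 + 1/4 = 2/3
  P(Q=1) = 1/4 + 1/12 = 1/3

H(P) = -[(2/3)·log₂(2/3) + (1/3)·log₂(1/3)]
  = 0.3900 + 0.5283
  = 0.9183 bits
H(Q) = -[(2/3)·log₂(2/3) + (1/3)·log₂(1/3)]
  = 0.3900 + 0.5283
  = 0.9183 bits

Maximum possible I(P;Q) = min(0.9183, 0.9183) = 0.9183 bits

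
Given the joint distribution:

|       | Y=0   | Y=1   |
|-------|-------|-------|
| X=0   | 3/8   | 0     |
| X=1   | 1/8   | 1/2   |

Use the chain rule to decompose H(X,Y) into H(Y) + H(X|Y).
By the chain rule: H(X,Y) = H(Y) + H(X|Y)

Marginal P(Y) (column sums):
  P(Y=0) = 3/8 + 1/8 = 1/2
  P(Y=1) = 0 + 1/2 = 1/2
H(Y) = -[(1/2)·log₂(1/2) + (1/2)·log₂(1/2)]
  = 0.5000 + 0.5000
  = 1.0000 bits
H(X|Y) = -Σ P(X,Y)·log₂ P(X|Y), where P(X|Y) = P(X,Y) / P(Y)
  (cells with P(X,Y) = 0 contribute 0)
  (X=0,Y=0): P(X|Y) = (3/8)/(1/2) = 3/4;  -(3/8)·log₂(3/4) = 0.1556
  (X=1,Y=0): P(X|Y) = (1/8)/(1/2) = 1/4;  -(1/8)·log₂(1/4) = 0.2500
  (X=1,Y=1): P(X|Y) = (1/2)/(1/2) = 1;  -(1/2)·log₂(1) = 0.0000
H(X|Y) = 0.1556 + 0.2500 + 0.0000
  = 0.4056 bits

H(X,Y) = H(Y) + H(X|Y) = 1.0000 + 0.4056 = 1.4056 bits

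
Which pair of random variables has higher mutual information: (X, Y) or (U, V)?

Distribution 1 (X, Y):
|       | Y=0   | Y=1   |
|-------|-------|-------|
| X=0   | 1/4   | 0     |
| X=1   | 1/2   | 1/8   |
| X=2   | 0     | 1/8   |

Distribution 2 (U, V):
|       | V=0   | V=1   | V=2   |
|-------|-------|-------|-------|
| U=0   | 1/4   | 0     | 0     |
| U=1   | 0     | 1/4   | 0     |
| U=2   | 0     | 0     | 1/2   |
Distribution 1 (X, Y):
Marginal P(X) (row sums):
  P(X=0) = 1/4 + 0 = 1/4
  P(X=1) = 1/2 + 1/8 = 5/8
  P(X=2) = 0 + 1/8 = 1/8
Marginal P(Y) (column sums):
  P(Y=0) = 1/4 + 1/2 + 0 = 3/4
  P(Y=1) = 0 + 1/8 + 1/8 = 1/4

H(X) = -[(1/4)·log₂(1/4) + (5/8)·log₂(5/8) + (1/8)·log₂(1/8)]
  = 0.5000 + 0.4238 + 0.3750
  = 1.2988 bits
H(Y) = -[(3/4)·log₂(3/4) + (1/4)·log₂(1/4)]
  = 0.3113 + 0.5000
  = 0.8113 bits
H(X,Y) = -[(1/4)·log₂(1/4) + (1/2)·log₂(1/2) + (1/8)·log₂(1/8) + (1/8)·log₂(1/8)]
  = 0.5000 + 0.5000 + 0.3750 + 0.3750
  = 1.7500 bits

I(X;Y) = H(X) + H(Y) - H(X,Y)
  = 1.2988 + 0.8113 - 1.7500
  = 0.3601 bits

Distribution 2 (U, V):
Marginal P(U) (row sums):
  P(U=0) = 1/4 + 0 + 0 = 1/4
  P(U=1) = 0 + 1/4 + 0 = 1/4
  P(U=2) = 0 + 0 + 1/2 = 1/2
Marginal P(V) (column sums):
  P(V=0) = 1/4 + 0 + 0 = 1/4
  P(V=1) = 0 + 1/4 + 0 = 1/4
  P(V=2) = 0 + 0 + 1/2 = 1/2

H(U) = -[(1/4)·log₂(1/4) + (1/4)·log₂(1/4) + (1/2)·log₂(1/2)]
  = 0.5000 + 0.5000 + 0.5000
  = 1.5000 bits
H(V) = -[(1/4)·log₂(1/4) + (1/4)·log₂(1/4) + (1/2)·log₂(1/2)]
  = 0.5000 + 0.5000 + 0.5000
  = 1.5000 bits
H(U,V) = -[(1/4)·log₂(1/4) + (1/4)·log₂(1/4) + (1/2)·log₂(1/2)]
  = 0.5000 + 0.5000 + 0.5000
  = 1.5000 bits

I(U;V) = H(U) + H(V) - H(U,V)
  = 1.5000 + 1.5000 - 1.5000
  = 1.5000 bits

I(U;V) = 1.5000 bits > I(X;Y) = 0.3601 bits, so (U, V) has the higher mutual information (stronger dependence).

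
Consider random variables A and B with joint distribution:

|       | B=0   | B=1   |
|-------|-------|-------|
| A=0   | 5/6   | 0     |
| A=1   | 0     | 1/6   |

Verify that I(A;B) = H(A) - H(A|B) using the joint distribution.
Left side, from I(A;B) = H(A) + H(B) - H(A,B):
Marginal P(A) (row sums):
  P(A=0) = 5/6 + 0 = 5/6
  P(A=1) = 0 + 1/6 = 1/6
Marginal P(B) (column sums):
  P(B=0) = 5/6 + 0 = 5/6
  P(B=1) = 0 + 1/6 = 1/6

H(A) = -[(5/6)·log₂(5/6) + (1/6)·log₂(1/6)]
  = 0.2192 + 0.4308
  = 0.6500 bits
H(B) = -[(5/6)·log₂(5/6) + (1/6)·log₂(1/6)]
  = 0.2192 + 0.4308
  = 0.6500 bits
H(A,B) = -[(5/6)·log₂(5/6) + (1/6)·log₂(1/6)]
  = 0.2192 + 0.4308
  = 0.6500 bits

I(A;B) = H(A) + H(B) - H(A,B)
  = 0.6500 + 0.6500 - 0.6500
  = 0.6500 bits

Right side, with H(A|B) computed directly from the conditional probabilities:
H(A|B) = -Σ P(A,B)·log₂ P(A|B), where P(A|B) = P(A,B) / P(B)
  (cells with P(A,B) = 0 contribute 0)
  (A=0,B=0): P(A|B) = (5/6)/(5/6) = 1;  -(5/6)·log₂(1) = 0.0000
  (A=1,B=1): P(A|B) = (1/6)/(1/6) = 1;  -(1/6)·log₂(1) = 0.0000
H(A|B) = 0.0000 + 0.0000
  = 0.0000 bits
H(A) - H(A|B) = 0.6500 - 0.0000 = 0.6500 bits

Both sides equal 0.6500 bits, so I(A;B) = H(A) - H(A|B) ✓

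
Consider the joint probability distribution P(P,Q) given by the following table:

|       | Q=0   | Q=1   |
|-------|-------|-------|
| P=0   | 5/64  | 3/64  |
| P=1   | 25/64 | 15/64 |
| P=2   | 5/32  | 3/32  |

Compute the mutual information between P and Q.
Marginal P(P) (row sums):
  P(P=0) = 5/64 + 3/64 = 1/8
  P(P=1) = 25/64 + 15/64 = 5/8
  P(P=2) = 5/32 + 3/32 = 1/4
Marginal P(Q) (column sums):
  P(Q=0) = 5/64 + 25/64 + 5/32 = 5/8
  P(Q=1) = 3/64 + 15/64 + 3/32 = 3/8

H(P) = -[(1/8)·log₂(1/8) + (5/8)·log₂(5/8) + (1/4)·log₂(1/4)]
  = 0.3750 + 0.4238 + 0.5000
  = 1.2988 bits
H(Q) = -[(5/8)·log₂(5/8) + (3/8)·log₂(3/8)]
  = 0.4238 + 0.5306
  = 0.9544 bits
H(P,Q) = -[(5/64)·log₂(5/64) + (3/64)·log₂(3/64) + (25/64)·log₂(25/64) + (15/64)·log₂(15/64) + (5/32)·log₂(5/32) + (3/32)·log₂(3/32)]
  = 0.2873 + 0.2070 + 0.5297 + 0.4906 + 0.4184 + 0.3202
  = 2.2532 bits

I(P;Q) = H(P) + H(Q) - H(P,Q)
  = 1.2988 + 0.9544 - 2.2532
  = 0.0000 bits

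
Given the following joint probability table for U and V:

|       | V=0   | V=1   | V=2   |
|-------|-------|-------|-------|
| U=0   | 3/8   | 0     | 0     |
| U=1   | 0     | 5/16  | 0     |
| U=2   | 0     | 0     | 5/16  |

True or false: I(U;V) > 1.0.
Marginal P(U) (row sums):
  P(U=0) = 3/8 + 0 + 0 = 3/8
  P(U=1) = 0 + 5/16 + 0 = 5/16
  P(U=2) = 0 + 0 + 5/16 = 5/16
Marginal P(V) (column sums):
  P(V=0) = 3/8 + 0 + 0 = 3/8
  P(V=1) = 0 + 5/16 + 0 = 5/16
  P(V=2) = 0 + 0 + 5/16 = 5/16

H(U) = -[(3/8)·log₂(3/8) + (5/16)·log₂(5/16) + (5/16)·log₂(5/16)]
  = 0.5306 + 0.5244 + 0.5244
  = 1.5794 bits
H(V) = -[(3/8)·log₂(3/8) + (5/16)·log₂(5/16) + (5/16)·log₂(5/16)]
  = 0.5306 + 0.5244 + 0.5244
  = 1.5794 bits
H(U,V) = -[(3/8)·log₂(3/8) + (5/16)·log₂(5/16) + (5/16)·log₂(5/16)]
  = 0.5306 + 0.5244 + 0.5244
  = 1.5794 bits

I(U;V) = H(U) + H(V) - H(U,V)
  = 1.5794 + 1.5794 - 1.5794
  = 1.5794 bits

True. I(U;V) = 1.5794 bits, which is > 1.0 bits.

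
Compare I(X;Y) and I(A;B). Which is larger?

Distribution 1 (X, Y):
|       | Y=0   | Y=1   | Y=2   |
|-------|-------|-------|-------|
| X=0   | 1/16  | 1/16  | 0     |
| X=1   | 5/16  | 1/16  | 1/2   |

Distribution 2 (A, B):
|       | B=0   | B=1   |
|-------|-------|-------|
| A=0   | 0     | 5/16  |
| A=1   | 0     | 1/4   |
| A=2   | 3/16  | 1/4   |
Distribution 1 (X, Y):
Marginal P(X) (row sums):
  P(X=0) = 1/16 + 1/16 + 0 = 1/8
  P(X=1) = 5/16 + 1/16 + 1/2 = 7/8
Marginal P(Y) (column sums):
  P(Y=0) = 1/16 + 5/16 = 3/8
  P(Y=1) = 1/16 + 1/16 = 1/8
  P(Y=2) = 0 + 1/2 = 1/2

H(X) = -[(1/8)·log₂(1/8) + (7/8)·log₂(7/8)]
  = 0.3750 + 0.1686
  = 0.5436 bits
H(Y) = -[(3/8)·log₂(3/8) + (1/8)·log₂(1/8) + (1/2)·log₂(1/2)]
  = 0.5306 + 0.3750 + 0.5000
  = 1.4056 bits
H(X,Y) = -[(1/16)·log₂(1/16) + (1/16)·log₂(1/16) + (5/16)·log₂(5/16) + (1/16)·log₂(1/16) + (1/2)·log₂(1/2)]
  = 0.2500 + 0.2500 + 0.5244 + 0.2500 + 0.5000
  = 1.7744 bits

I(X;Y) = H(X) + H(Y) - H(X,Y)
  = 0.5436 + 1.4056 - 1.7744
  = 0.1748 bits

Distribution 2 (A, B):
Marginal P(A) (row sums):
  P(A=0) = 0 + 5/16 = 5/16
  P(A=1) = 0 + 1/4 = 1/4
  P(A=2) = 3/16 + 1/4 = 7/16
Marginal P(B) (column sums):
  P(B=0) = 0 + 0 + 3/16 = 3/16
  P(B=1) = 5/16 + 1/4 + 1/4 = 13/16

H(A) = -[(5/16)·log₂(5/16) + (1/4)·log₂(1/4) + (7/16)·log₂(7/16)]
  = 0.5244 + 0.5000 + 0.5218
  = 1.5462 bits
H(B) = -[(3/16)·log₂(3/16) + (13/16)·log₂(13/16)]
  = 0.4528 + 0.2434
  = 0.6962 bits
H(A,B) = -[(5/16)·log₂(5/16) + (1/4)·log₂(1/4) + (3/16)·log₂(3/16) + (1/4)·log₂(1/4)]
  = 0.5244 + 0.5000 + 0.4528 + 0.5000
  = 1.9772 bits

I(A;B) = H(A) + H(B) - H(A,B)
  = 1.5462 + 0.6962 - 1.9772
  = 0.2652 bits

I(A;B) = 0.2652 bits > I(X;Y) = 0.1748 bits, so (A, B) has the higher mutual information (stronger dependence).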